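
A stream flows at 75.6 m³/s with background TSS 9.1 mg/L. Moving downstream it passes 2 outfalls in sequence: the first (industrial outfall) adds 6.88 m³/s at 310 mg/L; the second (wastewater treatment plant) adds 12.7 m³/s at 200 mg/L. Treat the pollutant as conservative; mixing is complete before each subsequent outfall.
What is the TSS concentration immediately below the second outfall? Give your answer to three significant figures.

Outfall 1: combined Q = 82.48 m³/s; C = (75.60·9.100 + 6.880·310.0)/82.48 = 34.20 mg/L.
Outfall 2: combined Q = 95.18 m³/s; C = (82.48·34.20 + 12.70·200.0)/95.18 = 56.32 mg/L.

56.3 mg/L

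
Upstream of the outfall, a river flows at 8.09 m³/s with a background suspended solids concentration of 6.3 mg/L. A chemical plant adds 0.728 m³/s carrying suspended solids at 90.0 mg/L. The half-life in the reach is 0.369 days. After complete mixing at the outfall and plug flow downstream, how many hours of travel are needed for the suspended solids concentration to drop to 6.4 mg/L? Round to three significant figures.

Mixed concentration C = ΣQC/ΣQ = (8.090·6.300 + 0.7280·90.00) / 8.818 = 116.5/8.818 = 13.21 mg/L.
Half-life 0.369 d → k = ln 2 / 0.369 = 1.878 d⁻¹.
13.21·exp(−k·t) = 6.4 → t = ln(13.21/6.4)/k = 33330 s = 9.259 h.

9.26 h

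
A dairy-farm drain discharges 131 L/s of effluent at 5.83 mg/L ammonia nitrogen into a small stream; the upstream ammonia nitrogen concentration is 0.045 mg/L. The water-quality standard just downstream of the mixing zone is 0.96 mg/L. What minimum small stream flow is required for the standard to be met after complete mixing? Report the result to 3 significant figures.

Set C_mix = 0.96: (Q·0.04500 + 131.0·5.830) / (Q + 131.0) = 0.96
→ Q = 131.0·(5.830 − 0.96)/(0.96 − 0.04500) = 697.2 L/s.

697 L/s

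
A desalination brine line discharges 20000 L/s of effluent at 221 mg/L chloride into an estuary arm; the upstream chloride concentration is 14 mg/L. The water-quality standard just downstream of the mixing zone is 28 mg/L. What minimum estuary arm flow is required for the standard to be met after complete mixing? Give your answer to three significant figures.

Set C_mix = 28: (Q·14.00 + 20000·221.0) / (Q + 20000) = 28
→ Q = 20000·(221.0 − 28)/(28 − 14.00) = 275700 L/s.

276000 L/s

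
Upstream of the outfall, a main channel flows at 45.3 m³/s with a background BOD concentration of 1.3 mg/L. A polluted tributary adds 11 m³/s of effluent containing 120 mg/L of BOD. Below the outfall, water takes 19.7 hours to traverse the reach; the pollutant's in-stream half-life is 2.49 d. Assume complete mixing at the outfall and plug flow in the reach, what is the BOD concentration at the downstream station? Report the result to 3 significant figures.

19.5 mg/L

Mass balance: C = (45.30·1.300 + 11.00·120.0) / 56.30 = 1379/56.30 = 24.49 mg/L.
Half-life 2.49 d → k = ln 2 / 2.49 = 0.2784 d⁻¹.
Decay over the reach: 24.49·exp(−kt) = 24.49·0.7957 = 19.49 mg/L.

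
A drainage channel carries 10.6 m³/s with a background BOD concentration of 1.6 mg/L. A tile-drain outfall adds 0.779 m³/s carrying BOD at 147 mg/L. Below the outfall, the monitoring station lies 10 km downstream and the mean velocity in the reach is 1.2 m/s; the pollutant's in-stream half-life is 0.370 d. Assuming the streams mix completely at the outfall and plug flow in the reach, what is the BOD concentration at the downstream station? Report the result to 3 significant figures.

Conservation of mass: C = (10.60·1.600 + 0.7790·147.0) / 11.38 = 131.5/11.38 = 11.55 mg/L.
Travel time t = 10·1000 / 1.2 = 8333 s = 2.315 h.
Half-life 0.370 d → k = ln 2 / 0.370 = 1.873 d⁻¹.
Decay over the reach: 11.55·exp(−kt) = 11.55·0.8347 = 9.644 mg/L.

9.64 mg/L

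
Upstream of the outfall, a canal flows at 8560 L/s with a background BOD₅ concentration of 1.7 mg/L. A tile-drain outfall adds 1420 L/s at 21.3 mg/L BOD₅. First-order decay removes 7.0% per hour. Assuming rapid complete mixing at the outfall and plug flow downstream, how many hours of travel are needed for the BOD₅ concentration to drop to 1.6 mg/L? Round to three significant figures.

Mass balance: C = (8560·1.700 + 1420·21.30) / 9980 = 44800/9980 = 4.489 mg/L.
7.0%/h lost → k = −ln(1 − 0.07) = 0.07257 h⁻¹.
4.489·exp(−k·t) = 1.6 → t = ln(4.489/1.6)/k = 51170 s = 14.21 h.

14.2 h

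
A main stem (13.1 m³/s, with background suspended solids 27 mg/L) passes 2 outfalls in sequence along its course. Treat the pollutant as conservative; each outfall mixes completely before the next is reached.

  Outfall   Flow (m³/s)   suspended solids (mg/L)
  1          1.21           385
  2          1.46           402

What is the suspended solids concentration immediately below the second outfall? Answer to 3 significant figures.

89.2 mg/L

Outfall 1: combined Q = 14.31 m³/s; C = (13.10·27.00 + 1.210·385.0)/14.31 = 57.27 mg/L.
Outfall 2: combined Q = 15.77 m³/s; C = (14.31·57.27 + 1.460·402.0)/15.77 = 89.19 mg/L.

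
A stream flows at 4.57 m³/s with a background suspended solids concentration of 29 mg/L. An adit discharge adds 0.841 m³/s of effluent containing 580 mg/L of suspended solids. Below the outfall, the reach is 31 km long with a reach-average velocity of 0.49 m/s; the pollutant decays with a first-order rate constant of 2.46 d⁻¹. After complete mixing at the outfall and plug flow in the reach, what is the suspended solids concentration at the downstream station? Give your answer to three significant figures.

Flow-weighted average: C = (4.570·29.00 + 0.8410·580.0) / 5.411 = 620.3/5.411 = 114.6 mg/L.
Travel time t = 31·1000 / 0.49 = 63270 s = 17.57 h.
Applying C = C₀e^(−kt): 114.6 × 0.1651 = 18.92 mg/L.

18.9 mg/L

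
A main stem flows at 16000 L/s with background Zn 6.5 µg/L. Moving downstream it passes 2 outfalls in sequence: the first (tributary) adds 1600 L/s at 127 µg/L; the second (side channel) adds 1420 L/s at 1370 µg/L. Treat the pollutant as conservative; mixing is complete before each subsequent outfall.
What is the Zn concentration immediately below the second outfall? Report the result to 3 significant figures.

118 µg/L

Outfall 1: combined Q = 17600 L/s; C = (16000·6.500 + 1600·127.0)/17600 = 17.45 µg/L.
Outfall 2: combined Q = 19020 L/s; C = (17600·17.45 + 1420·1370)/19020 = 118.4 µg/L.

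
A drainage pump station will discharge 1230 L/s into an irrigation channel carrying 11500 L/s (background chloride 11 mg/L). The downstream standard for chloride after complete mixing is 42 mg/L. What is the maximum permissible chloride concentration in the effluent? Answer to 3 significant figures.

At the limit, (Qr·Cr + Qe·Cₑ)/(Qr + Qe) = 42:
Cₑ = (12730·42 − 11500·11.00) / 1230 = 331.8 mg/L.

332 mg/L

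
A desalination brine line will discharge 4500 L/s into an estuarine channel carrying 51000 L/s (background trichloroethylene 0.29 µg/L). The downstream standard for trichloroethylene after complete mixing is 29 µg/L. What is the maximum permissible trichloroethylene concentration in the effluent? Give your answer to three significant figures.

354 µg/L

At the limit, (Qr·Cr + Qe·Cₑ)/(Qr + Qe) = 29:
Cₑ = (55500·29 − 51000·0.2900) / 4500 = 354.4 µg/L.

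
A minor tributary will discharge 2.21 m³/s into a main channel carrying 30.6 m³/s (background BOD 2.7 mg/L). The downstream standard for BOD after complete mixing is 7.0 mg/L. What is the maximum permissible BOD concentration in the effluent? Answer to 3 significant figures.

At the limit, (Qr·Cr + Qe·Cₑ)/(Qr + Qe) = 7.0:
Cₑ = (32.81·7.0 − 30.60·2.700) / 2.210 = 66.54 mg/L.

66.5 mg/L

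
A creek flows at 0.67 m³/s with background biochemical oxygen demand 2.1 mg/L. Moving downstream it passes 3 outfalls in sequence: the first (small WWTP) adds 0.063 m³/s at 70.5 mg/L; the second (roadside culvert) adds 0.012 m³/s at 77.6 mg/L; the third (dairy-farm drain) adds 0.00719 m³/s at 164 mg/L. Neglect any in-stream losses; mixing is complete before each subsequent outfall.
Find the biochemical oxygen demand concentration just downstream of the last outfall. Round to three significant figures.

Below outfall 1: Q → 0.7330 m³/s, C = (0.6700·2.100 + 0.06300·70.50)/0.7330 = 7.979 mg/L.
Below outfall 2: Q → 0.7450 m³/s, C = (0.7330·7.979 + 0.01200·77.60)/0.7450 = 9.100 mg/L.
Below outfall 3: Q → 0.7522 m³/s, C = (0.7450·9.100 + 0.007190·164.0)/0.7522 = 10.58 mg/L.

10.6 mg/L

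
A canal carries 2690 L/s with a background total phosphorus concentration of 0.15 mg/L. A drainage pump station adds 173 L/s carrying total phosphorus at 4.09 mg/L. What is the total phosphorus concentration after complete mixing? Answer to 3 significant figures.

0.388 mg/L

Mixed concentration C = ΣQC/ΣQ = (2690·0.1500 + 173.0·4.090) / 2863 = 1111/2863 = 0.3881 mg/L.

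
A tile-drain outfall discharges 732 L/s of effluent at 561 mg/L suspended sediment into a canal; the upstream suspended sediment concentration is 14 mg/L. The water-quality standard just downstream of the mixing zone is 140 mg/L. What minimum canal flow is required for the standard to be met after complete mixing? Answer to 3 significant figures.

2450 L/s

Set C_mix = 140: (Q·14.00 + 732.0·561.0) / (Q + 732.0) = 140
→ Q = 732.0·(561.0 − 140)/(140 − 14.00) = 2446 L/s.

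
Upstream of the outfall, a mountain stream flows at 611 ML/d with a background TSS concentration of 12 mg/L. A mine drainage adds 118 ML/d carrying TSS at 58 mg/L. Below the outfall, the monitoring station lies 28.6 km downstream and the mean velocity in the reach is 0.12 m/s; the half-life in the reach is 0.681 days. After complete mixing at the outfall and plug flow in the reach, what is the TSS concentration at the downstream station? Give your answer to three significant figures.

1.17 mg/L

Conservation of mass: C = (611.0·12.00 + 118.0·58.00) / 729.0 = 14180/729.0 = 19.45 mg/L.
Travel time t = 28.6·1000 / 0.12 = 238300 s = 66.20 h.
Half-life 0.681 d → k = ln 2 / 0.681 = 1.018 d⁻¹.
Applying C = C₀e^(−kt): 19.45 × 0.06034 = 1.173 mg/L.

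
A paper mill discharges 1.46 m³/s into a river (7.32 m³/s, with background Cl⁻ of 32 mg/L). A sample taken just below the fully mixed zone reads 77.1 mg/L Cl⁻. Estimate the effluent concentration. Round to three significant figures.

Mass balance: 7.320·32.00 + 1.460·Cₑ = 8.780·77.10
→ Cₑ = (8.780·77.10 − 7.320·32.00) / 1.460 = 303.2 mg/L.

303 mg/L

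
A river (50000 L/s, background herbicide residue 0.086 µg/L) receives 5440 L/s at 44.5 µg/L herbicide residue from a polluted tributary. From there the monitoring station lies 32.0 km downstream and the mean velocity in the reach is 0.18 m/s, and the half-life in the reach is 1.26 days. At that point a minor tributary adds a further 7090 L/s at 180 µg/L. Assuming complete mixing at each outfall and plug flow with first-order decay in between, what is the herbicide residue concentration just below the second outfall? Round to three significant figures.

21.7 µg/L

Conservation of mass: C = (50000·0.08600 + 5440·44.50) / 55440 = 246400/55440 = 4.444 µg/L; combined flow 55440 L/s.
Travel time t = 32.0·1000 / 0.18 = 177800 s = 49.38 h.
Half-life 1.26 d → k = ln 2 / 1.26 = 0.5501 d⁻¹.
After decay, C = 4.444 × e^(−kt) = 4.444 × 0.3224 = 1.433 µg/L.
Second outfall: C = (55440·1.433 + 7090·180.0)/62530 = 21.68 µg/L.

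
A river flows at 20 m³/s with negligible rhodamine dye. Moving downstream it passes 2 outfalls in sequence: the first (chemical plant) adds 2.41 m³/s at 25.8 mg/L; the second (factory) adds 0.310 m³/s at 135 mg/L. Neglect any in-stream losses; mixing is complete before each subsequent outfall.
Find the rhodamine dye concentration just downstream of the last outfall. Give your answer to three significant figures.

After outfall 1: Q = 20.00 + 2.410 = 22.41 m³/s; C = (20.00·0 + 2.410·25.80)/22.41 = 2.775 mg/L.
After outfall 2: Q = 22.41 + 0.3100 = 22.72 m³/s; C = (22.41·2.775 + 0.3100·135.0)/22.72 = 4.579 mg/L.

4.58 mg/L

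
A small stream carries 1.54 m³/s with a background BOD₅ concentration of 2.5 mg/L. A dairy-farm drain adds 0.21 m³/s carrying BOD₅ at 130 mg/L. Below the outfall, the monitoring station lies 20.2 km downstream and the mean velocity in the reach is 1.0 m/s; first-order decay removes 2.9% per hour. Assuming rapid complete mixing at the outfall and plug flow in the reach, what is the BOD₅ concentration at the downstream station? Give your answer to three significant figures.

After mixing, C = (1.540·2.500 + 0.2100·130.0) / 1.750 = 31.15/1.750 = 17.80 mg/L.
Travel time t = 20.2·1000 / 1.0 = 20200 s = 5.611 h.
2.9%/h lost → k = −ln(1 − 0.029) = 0.02943 h⁻¹.
After decay, C = 17.80 × e^(−kt) = 17.80 × 0.8478 = 15.09 mg/L.

15.1 mg/L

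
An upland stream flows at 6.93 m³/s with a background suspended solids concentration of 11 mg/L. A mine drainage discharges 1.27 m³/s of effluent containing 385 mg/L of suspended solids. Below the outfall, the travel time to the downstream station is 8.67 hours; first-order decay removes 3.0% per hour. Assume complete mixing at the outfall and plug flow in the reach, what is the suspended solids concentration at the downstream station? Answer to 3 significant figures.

Flow-weighted average: C = (6.930·11.00 + 1.270·385.0) / 8.200 = 565.2/8.200 = 68.92 mg/L.
3.0%/h lost → k = −ln(1 − 0.03) = 0.03046 h⁻¹.
Applying C = C₀e^(−kt): 68.92 × 0.7679 = 52.93 mg/L.

52.9 mg/L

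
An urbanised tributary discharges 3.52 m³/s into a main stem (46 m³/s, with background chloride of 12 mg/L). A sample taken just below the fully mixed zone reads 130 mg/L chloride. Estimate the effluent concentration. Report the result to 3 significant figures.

Mass balance: 46.00·12.00 + 3.520·Cₑ = 49.52·130.0
→ Cₑ = (49.52·130.0 − 46.00·12.00) / 3.520 = 1672 mg/L.

1670 mg/L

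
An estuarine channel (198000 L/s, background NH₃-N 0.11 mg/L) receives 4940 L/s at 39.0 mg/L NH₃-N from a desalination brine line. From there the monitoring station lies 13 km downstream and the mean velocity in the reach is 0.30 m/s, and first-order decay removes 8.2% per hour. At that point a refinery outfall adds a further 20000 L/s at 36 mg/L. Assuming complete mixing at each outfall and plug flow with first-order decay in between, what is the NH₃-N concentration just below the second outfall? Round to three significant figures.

3.57 mg/L

Mass balance: C = (198000·0.1100 + 4940·39.00) / 202900 = 214400/202900 = 1.057 mg/L; combined flow 202900 L/s.
Travel time t = 13·1000 / 0.30 = 43330 s = 12.04 h.
8.2%/h lost → k = −ln(1 − 0.082) = 0.08556 h⁻¹.
First-order decay: C = 1.057·exp(−k·t) = 1.057·0.3571 = 0.3773 mg/L.
Second outfall: C = (202900·0.3773 + 20000·36.00)/222900 = 3.573 mg/L.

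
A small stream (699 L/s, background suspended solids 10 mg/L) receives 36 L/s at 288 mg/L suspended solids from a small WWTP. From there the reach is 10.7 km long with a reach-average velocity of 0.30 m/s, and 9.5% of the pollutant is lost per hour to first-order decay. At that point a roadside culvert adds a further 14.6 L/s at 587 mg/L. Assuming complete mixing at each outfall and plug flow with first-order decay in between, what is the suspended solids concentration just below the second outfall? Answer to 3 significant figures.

Mass balance: C = (699.0·10.00 + 36.00·288.0) / 735.0 = 17360/735.0 = 23.62 mg/L; combined flow 735.0 L/s.
Travel time t = 10.7·1000 / 0.30 = 35670 s = 9.907 h.
9.5%/h lost → k = −ln(1 − 0.095) = 0.09982 h⁻¹.
After decay, C = 23.62 × e^(−kt) = 23.62 × 0.3720 = 8.784 mg/L.
At the second outfall, C = (735.0·8.784 + 14.60·587.0) / (735.0 + 14.60) = 20.05 mg/L.

20.0 mg/L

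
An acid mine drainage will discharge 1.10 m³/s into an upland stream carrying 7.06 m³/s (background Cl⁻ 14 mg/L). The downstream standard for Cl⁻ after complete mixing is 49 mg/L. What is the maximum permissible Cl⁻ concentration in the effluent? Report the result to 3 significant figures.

274 mg/L

At the limit, (Qr·Cr + Qe·Cₑ)/(Qr + Qe) = 49:
Cₑ = (8.160·49 − 7.060·14.00) / 1.100 = 273.6 mg/L.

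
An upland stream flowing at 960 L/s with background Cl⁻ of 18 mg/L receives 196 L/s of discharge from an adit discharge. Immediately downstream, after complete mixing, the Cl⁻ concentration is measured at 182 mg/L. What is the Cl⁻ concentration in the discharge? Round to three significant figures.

Mass balance: 960.0·18.00 + 196.0·Cₑ = 1156·182.0
→ Cₑ = (1156·182.0 − 960.0·18.00) / 196.0 = 985.3 mg/L.

985 mg/L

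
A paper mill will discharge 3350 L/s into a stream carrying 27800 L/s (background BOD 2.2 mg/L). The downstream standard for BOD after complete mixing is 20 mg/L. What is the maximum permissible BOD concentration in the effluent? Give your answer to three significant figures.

At the limit, (Qr·Cr + Qe·Cₑ)/(Qr + Qe) = 20:
Cₑ = (31150·20 − 27800·2.200) / 3350 = 167.7 mg/L.

168 mg/L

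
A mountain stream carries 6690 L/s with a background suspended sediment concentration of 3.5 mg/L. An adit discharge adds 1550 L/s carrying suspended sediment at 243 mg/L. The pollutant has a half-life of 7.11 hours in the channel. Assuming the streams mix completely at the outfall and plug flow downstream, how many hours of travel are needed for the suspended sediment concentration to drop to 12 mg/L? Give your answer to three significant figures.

Conservation of mass: C = (6690·3.500 + 1550·243.0) / 8240 = 400100/8240 = 48.55 mg/L.
Half-life 7.11 h → k = ln 2 / 7.11 = 0.09749 h⁻¹ = 2.340 d⁻¹.
48.55·exp(−k·t) = 12 → t = ln(48.55/12)/k = 51610 s = 14.34 h.

14.3 h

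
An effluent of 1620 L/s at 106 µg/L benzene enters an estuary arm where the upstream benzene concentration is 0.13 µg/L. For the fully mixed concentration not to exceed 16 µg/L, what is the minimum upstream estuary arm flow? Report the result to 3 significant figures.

9190 L/s

Set C_mix = 16: (Q·0.1300 + 1620·106.0) / (Q + 1620) = 16
→ Q = 1620·(106.0 − 16)/(16 − 0.1300) = 9187 L/s.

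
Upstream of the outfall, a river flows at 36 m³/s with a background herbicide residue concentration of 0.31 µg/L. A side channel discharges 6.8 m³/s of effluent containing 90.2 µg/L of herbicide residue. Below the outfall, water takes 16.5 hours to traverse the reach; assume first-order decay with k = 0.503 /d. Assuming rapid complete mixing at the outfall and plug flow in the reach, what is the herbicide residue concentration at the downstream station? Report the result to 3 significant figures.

Conservation of mass: C = (36.00·0.3100 + 6.800·90.20) / 42.80 = 624.5/42.80 = 14.59 µg/L.
First-order decay: C = 14.59·exp(−k·t) = 14.59·0.7076 = 10.33 µg/L.

10.3 µg/L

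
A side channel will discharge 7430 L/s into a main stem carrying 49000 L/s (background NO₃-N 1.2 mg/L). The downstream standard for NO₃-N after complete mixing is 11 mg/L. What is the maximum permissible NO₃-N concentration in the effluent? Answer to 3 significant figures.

At the limit, (Qr·Cr + Qe·Cₑ)/(Qr + Qe) = 11:
Cₑ = (56430·11 − 49000·1.200) / 7430 = 75.63 mg/L.

75.6 mg/L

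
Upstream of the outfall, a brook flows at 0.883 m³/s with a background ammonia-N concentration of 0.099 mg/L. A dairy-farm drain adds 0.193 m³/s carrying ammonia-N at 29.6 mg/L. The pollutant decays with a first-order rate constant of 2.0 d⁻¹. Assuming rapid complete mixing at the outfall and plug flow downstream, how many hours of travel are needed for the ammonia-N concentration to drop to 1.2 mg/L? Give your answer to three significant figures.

Flow-weighted average: C = (0.8830·0.09900 + 0.1930·29.60) / 1.076 = 5.800/1.076 = 5.391 mg/L.
5.391·exp(−k·t) = 1.2 → t = ln(5.391/1.2)/k = 64900 s = 18.03 h.

18.0 h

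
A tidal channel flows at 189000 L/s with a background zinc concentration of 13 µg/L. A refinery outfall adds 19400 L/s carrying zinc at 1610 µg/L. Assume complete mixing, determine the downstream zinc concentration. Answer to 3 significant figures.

162 µg/L

After mixing, C = (189000·13.00 + 19400·1610) / 208400 = 33690000/208400 = 161.7 µg/L.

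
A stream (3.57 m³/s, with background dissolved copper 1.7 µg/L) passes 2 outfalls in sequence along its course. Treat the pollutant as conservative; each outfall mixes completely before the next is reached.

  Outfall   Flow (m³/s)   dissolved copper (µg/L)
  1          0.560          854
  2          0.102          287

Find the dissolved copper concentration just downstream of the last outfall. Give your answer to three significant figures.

Outfall 1: combined Q = 4.130 m³/s; C = (3.570·1.700 + 0.5600·854.0)/4.130 = 117.3 µg/L.
Outfall 2: combined Q = 4.232 m³/s; C = (4.130·117.3 + 0.1020·287.0)/4.232 = 121.4 µg/L.

121 µg/L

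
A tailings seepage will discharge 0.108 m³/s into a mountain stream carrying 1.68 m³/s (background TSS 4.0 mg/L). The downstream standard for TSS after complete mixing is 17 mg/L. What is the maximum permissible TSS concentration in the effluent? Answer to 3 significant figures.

At the limit, (Qr·Cr + Qe·Cₑ)/(Qr + Qe) = 17:
Cₑ = (1.788·17 − 1.680·4.000) / 0.1080 = 219.2 mg/L.

219 mg/L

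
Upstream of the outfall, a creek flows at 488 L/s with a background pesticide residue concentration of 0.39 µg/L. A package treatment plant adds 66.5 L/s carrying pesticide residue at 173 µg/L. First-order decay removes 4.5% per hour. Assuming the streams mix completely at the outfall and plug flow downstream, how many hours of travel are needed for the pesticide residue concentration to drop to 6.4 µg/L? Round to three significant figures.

After mixing, C = (488.0·0.3900 + 66.50·173.0) / 554.5 = 11690/554.5 = 21.09 µg/L.
4.5%/h lost → k = −ln(1 − 0.045) = 0.04604 h⁻¹.
21.09·exp(−k·t) = 6.4 → t = ln(21.09/6.4)/k = 93240 s = 25.90 h.

25.9 h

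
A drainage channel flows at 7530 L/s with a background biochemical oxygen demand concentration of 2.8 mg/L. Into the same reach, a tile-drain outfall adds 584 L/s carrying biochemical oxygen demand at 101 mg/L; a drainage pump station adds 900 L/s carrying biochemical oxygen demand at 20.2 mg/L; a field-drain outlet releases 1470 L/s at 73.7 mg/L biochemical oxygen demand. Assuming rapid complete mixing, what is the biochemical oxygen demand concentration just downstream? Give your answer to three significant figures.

Conservation of mass: C = (7530·2.800 + 584.0·101.0 + 900.0·20.20 + 1470·73.70) / 10480 = 206600/10480 = 19.70 mg/L.

19.7 mg/L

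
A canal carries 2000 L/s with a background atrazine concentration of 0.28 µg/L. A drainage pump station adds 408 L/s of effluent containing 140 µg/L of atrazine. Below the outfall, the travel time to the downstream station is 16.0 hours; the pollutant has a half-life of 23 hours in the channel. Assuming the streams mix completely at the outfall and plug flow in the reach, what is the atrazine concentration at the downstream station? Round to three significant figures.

14.8 µg/L

After mixing, C = (2000·0.2800 + 408.0·140.0) / 2408 = 57680/2408 = 23.95 µg/L.
Half-life 23 h → k = ln 2 / 23 = 0.03014 h⁻¹ = 0.7233 d⁻¹.
First-order decay: C = 23.95·exp(−k·t) = 23.95·0.6174 = 14.79 µg/L.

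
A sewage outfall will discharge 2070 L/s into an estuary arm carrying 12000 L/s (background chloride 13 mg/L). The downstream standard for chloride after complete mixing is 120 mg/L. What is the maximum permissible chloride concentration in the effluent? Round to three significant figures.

At the limit, (Qr·Cr + Qe·Cₑ)/(Qr + Qe) = 120:
Cₑ = (14070·120 − 12000·13.00) / 2070 = 740.3 mg/L.

740 mg/L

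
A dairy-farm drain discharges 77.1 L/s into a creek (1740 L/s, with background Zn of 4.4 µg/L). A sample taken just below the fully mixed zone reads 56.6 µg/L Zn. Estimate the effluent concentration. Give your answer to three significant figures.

1230 µg/L

Mass balance: 1740·4.400 + 77.10·Cₑ = 1817·56.60
→ Cₑ = (1817·56.60 − 1740·4.400) / 77.10 = 1235 µg/L.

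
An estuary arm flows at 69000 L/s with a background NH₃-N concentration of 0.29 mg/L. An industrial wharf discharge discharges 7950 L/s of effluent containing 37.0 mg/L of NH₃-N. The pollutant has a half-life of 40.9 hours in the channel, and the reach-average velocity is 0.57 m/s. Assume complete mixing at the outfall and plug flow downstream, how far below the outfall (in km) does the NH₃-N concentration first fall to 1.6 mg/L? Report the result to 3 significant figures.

Mass balance: C = (69000·0.2900 + 7950·37.00) / 76950 = 314200/76950 = 4.083 mg/L.
Half-life 40.9 h → k = ln 2 / 40.9 = 0.01695 h⁻¹ = 0.4067 d⁻¹.
Set 4.083·exp(−k·t) = 1.6 → t = ln(4.083/1.6)/k = 199000 s = 55.27 h.
Distance = v·t = 0.57·199000 = 113400 m = 113.4 km.

113 km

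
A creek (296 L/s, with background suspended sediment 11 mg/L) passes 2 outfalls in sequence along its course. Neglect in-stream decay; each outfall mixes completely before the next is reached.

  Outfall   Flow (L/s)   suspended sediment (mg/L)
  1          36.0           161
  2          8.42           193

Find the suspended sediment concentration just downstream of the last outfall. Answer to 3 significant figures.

31.4 mg/L

Below outfall 1: Q → 332.0 L/s, C = (296.0·11.00 + 36.00·161.0)/332.0 = 27.27 mg/L.
Below outfall 2: Q → 340.4 L/s, C = (332.0·27.27 + 8.420·193.0)/340.4 = 31.36 mg/L.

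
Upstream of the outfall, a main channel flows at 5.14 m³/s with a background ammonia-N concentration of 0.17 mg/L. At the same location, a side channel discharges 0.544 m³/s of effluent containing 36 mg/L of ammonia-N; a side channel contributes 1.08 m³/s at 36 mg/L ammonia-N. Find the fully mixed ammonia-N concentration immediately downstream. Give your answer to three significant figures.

After mixing, C = (5.140·0.1700 + 0.5440·36.00 + 1.080·36.00) / 6.764 = 59.34/6.764 = 8.773 mg/L.

8.77 mg/L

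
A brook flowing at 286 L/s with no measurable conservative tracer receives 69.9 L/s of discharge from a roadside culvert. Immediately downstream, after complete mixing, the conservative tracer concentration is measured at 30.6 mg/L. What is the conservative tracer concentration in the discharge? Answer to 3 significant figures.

Mass balance: 286.0·0 + 69.90·Cₑ = 355.9·30.60
→ Cₑ = (355.9·30.60 − 286.0·0) / 69.90 = 155.8 mg/L.

156 mg/L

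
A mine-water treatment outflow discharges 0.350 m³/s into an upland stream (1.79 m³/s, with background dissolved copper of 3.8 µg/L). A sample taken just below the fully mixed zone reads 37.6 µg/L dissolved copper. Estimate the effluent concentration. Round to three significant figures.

Mass balance: 1.790·3.800 + 0.3500·Cₑ = 2.140·37.60
→ Cₑ = (2.140·37.60 − 1.790·3.800) / 0.3500 = 210.5 µg/L.

210 µg/L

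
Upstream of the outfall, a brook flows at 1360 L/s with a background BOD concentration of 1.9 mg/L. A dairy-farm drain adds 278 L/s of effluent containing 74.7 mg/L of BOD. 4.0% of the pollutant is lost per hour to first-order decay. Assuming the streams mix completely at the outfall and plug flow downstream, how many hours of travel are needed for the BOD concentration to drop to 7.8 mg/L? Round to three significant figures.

14.8 h

Mixed concentration C = ΣQC/ΣQ = (1360·1.900 + 278.0·74.70) / 1638 = 23350/1638 = 14.26 mg/L.
4.0%/h lost → k = −ln(1 − 0.04) = 0.04082 h⁻¹.
14.26·exp(−k·t) = 7.8 → t = ln(14.26/7.8)/k = 53180 s = 14.77 h.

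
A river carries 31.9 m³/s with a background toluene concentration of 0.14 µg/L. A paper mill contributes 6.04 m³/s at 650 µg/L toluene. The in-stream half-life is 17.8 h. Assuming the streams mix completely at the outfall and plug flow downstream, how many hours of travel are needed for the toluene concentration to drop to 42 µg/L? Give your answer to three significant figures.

Mixed concentration C = ΣQC/ΣQ = (31.90·0.1400 + 6.040·650.0) / 37.94 = 3930/37.94 = 103.6 µg/L.
Half-life 17.8 h → k = ln 2 / 17.8 = 0.03894 h⁻¹ = 0.9346 d⁻¹.
103.6·exp(−k·t) = 42 → t = ln(103.6/42)/k = 83470 s = 23.18 h.

23.2 h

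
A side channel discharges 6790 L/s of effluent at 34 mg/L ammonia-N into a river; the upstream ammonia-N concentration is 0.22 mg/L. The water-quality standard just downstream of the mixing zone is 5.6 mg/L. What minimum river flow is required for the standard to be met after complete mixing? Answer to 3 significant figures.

35800 L/s

Set C_mix = 5.6: (Q·0.2200 + 6790·34.00) / (Q + 6790) = 5.6
→ Q = 6790·(34.00 − 5.6)/(5.6 − 0.2200) = 35840 L/s.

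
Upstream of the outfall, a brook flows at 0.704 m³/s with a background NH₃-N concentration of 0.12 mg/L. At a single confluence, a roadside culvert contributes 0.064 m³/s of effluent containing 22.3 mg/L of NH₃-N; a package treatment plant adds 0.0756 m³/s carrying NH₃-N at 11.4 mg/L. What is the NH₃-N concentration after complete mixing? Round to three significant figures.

2.81 mg/L

Mixed concentration C = ΣQC/ΣQ = (0.7040·0.1200 + 0.06400·22.30 + 0.07560·11.40) / 0.8436 = 2.374/0.8436 = 2.814 mg/L.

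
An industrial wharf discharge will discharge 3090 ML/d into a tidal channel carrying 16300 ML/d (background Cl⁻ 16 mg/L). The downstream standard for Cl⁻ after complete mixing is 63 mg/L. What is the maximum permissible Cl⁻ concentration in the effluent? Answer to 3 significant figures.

At the limit, (Qr·Cr + Qe·Cₑ)/(Qr + Qe) = 63:
Cₑ = (19390·63 − 16300·16.00) / 3090 = 310.9 mg/L.

311 mg/L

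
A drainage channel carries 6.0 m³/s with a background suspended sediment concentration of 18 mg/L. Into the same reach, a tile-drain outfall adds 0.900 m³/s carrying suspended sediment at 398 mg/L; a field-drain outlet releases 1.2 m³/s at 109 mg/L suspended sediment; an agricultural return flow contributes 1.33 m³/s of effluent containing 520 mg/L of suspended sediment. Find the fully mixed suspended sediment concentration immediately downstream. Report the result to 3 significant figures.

137 mg/L

Conservation of mass: C = (6.000·18.00 + 0.9000·398.0 + 1.200·109.0 + 1.330·520.0) / 9.430 = 1289/9.430 = 136.6 mg/L.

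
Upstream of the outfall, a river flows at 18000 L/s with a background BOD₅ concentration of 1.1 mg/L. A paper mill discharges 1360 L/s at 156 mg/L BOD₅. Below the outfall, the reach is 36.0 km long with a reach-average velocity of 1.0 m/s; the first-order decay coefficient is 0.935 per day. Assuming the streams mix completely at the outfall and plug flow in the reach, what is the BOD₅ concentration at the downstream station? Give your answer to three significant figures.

Conservation of mass: C = (18000·1.100 + 1360·156.0) / 19360 = 232000/19360 = 11.98 mg/L.
Travel time t = 36.0·1000 / 1.0 = 36000 s = 10.00 h.
Applying C = C₀e^(−kt): 11.98 × 0.6773 = 8.115 mg/L.

8.12 mg/L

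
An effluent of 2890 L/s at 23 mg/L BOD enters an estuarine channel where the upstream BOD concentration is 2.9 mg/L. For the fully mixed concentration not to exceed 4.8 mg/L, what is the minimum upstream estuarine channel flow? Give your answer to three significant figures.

Set C_mix = 4.8: (Q·2.900 + 2890·23.00) / (Q + 2890) = 4.8
→ Q = 2890·(23.00 − 4.8)/(4.8 − 2.900) = 27680 L/s.

27700 L/s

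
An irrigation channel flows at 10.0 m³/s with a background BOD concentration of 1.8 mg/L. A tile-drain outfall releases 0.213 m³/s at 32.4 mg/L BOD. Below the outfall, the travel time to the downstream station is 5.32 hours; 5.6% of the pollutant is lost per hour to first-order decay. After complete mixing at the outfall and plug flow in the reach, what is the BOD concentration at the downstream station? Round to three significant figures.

1.79 mg/L

Conservation of mass: C = (10.00·1.800 + 0.2130·32.40) / 10.21 = 24.90/10.21 = 2.438 mg/L.
5.6%/h lost → k = −ln(1 − 0.056) = 0.05763 h⁻¹.
After decay, C = 2.438 × e^(−kt) = 2.438 × 0.7360 = 1.794 mg/L.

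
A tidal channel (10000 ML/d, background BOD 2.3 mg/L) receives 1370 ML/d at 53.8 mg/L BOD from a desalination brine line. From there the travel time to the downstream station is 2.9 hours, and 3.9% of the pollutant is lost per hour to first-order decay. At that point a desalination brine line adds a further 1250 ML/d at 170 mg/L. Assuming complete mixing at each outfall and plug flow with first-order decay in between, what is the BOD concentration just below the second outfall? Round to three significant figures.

Mass balance: C = (10000·2.300 + 1370·53.80) / 11370 = 96710/11370 = 8.505 mg/L; combined flow 11370 ML/d.
3.9%/h lost → k = −ln(1 − 0.039) = 0.03978 h⁻¹.
After decay, C = 8.505 × e^(−kt) = 8.505 × 0.8910 = 7.579 mg/L.
At the second outfall, C = (11370·7.579 + 1250·170.0) / (11370 + 1250) = 23.67 mg/L.

23.7 mg/L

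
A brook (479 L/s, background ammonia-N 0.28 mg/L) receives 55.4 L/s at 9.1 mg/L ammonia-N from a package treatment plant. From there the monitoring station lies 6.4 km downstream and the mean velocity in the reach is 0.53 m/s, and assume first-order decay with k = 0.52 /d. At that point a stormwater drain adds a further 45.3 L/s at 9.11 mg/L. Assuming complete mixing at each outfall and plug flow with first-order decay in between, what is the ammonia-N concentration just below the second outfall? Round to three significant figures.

1.74 mg/L

Flow-weighted average: C = (479.0·0.2800 + 55.40·9.100) / 534.4 = 638.3/534.4 = 1.194 mg/L; combined flow 534.4 L/s.
Travel time t = 6.4·1000 / 0.53 = 12080 s = 3.354 h.
First-order decay: C = 1.194·exp(−k·t) = 1.194·0.9299 = 1.111 mg/L.
Second outfall: C = (534.4·1.111 + 45.30·9.110)/579.7 = 1.736 mg/L.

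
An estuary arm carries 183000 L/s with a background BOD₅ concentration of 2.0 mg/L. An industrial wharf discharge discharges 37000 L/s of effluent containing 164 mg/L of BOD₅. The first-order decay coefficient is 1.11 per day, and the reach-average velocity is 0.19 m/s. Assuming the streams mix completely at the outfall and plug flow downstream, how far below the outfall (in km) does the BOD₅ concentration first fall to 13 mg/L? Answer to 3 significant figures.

12.0 km

Mass balance: C = (183000·2.000 + 37000·164.0) / 220000 = 6434000/220000 = 29.25 mg/L.
Set 29.25·exp(−k·t) = 13 → t = ln(29.25/13)/k = 63110 s = 17.53 h.
Distance = v·t = 0.19·63110 = 11990 m = 11.99 km.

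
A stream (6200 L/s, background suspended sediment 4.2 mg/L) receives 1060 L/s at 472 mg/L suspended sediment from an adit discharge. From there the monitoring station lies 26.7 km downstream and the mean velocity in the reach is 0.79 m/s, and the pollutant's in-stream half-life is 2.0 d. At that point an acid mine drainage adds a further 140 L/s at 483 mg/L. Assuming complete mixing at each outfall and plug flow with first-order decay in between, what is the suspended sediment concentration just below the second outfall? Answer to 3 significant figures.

71.2 mg/L

After mixing, C = (6200·4.200 + 1060·472.0) / 7260 = 526400/7260 = 72.50 mg/L; combined flow 7260 L/s.
Travel time t = 26.7·1000 / 0.79 = 33800 s = 9.388 h.
Half-life 2.0 d → k = ln 2 / 2.0 = 0.3466 d⁻¹.
After decay, C = 72.50 × e^(−kt) = 72.50 × 0.8732 = 63.31 mg/L.
At the second outfall, C = (7260·63.31 + 140.0·483.0) / (7260 + 140.0) = 71.25 mg/L.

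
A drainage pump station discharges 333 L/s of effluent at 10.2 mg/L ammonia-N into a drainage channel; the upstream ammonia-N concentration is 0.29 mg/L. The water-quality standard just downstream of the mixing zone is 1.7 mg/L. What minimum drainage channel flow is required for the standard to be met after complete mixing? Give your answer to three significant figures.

Set C_mix = 1.7: (Q·0.2900 + 333.0·10.20) / (Q + 333.0) = 1.7
→ Q = 333.0·(10.20 − 1.7)/(1.7 − 0.2900) = 2007 L/s.

2010 L/s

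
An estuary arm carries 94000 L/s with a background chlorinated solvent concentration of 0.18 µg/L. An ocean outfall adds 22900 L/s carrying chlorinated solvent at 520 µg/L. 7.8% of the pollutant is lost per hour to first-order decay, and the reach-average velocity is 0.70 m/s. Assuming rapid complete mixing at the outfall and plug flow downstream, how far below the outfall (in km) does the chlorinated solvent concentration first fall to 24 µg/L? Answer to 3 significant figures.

Flow-weighted average: C = (94000·0.1800 + 22900·520.0) / 116900 = 11920000/116900 = 102.0 µg/L.
7.8%/h lost → k = −ln(1 − 0.078) = 0.08121 h⁻¹.
Set 102.0·exp(−k·t) = 24 → t = ln(102.0/24)/k = 64150 s = 17.82 h.
Distance = v·t = 0.70·64150 = 44900 m = 44.90 km.

44.9 km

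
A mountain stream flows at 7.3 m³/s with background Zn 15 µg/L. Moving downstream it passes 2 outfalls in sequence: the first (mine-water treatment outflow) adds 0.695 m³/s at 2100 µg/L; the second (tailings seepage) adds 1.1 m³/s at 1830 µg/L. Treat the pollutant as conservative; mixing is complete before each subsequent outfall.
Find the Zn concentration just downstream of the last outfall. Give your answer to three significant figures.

394 µg/L

After outfall 1: Q = 7.300 + 0.6950 = 7.995 m³/s; C = (7.300·15.00 + 0.6950·2100)/7.995 = 196.2 µg/L.
After outfall 2: Q = 7.995 + 1.100 = 9.095 m³/s; C = (7.995·196.2 + 1.100·1830)/9.095 = 393.8 µg/L.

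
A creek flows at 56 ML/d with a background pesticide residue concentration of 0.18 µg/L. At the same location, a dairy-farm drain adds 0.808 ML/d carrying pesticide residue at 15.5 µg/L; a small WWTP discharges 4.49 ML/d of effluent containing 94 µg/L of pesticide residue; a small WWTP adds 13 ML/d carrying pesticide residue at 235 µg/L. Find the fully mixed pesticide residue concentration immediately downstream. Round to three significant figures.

Conservation of mass: C = (56.00·0.1800 + 0.8080·15.50 + 4.490·94.00 + 13.00·235.0) / 74.30 = 3500/74.30 = 47.10 µg/L.

47.1 µg/L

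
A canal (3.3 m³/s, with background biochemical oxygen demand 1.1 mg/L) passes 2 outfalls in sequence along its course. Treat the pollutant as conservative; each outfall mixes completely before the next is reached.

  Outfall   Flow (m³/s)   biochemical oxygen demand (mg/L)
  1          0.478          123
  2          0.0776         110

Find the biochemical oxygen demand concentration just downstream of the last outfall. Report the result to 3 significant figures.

After outfall 1: Q = 3.300 + 0.4780 = 3.778 m³/s; C = (3.300·1.100 + 0.4780·123.0)/3.778 = 16.52 mg/L.
After outfall 2: Q = 3.778 + 0.07760 = 3.856 m³/s; C = (3.778·16.52 + 0.07760·110.0)/3.856 = 18.40 mg/L.

18.4 mg/L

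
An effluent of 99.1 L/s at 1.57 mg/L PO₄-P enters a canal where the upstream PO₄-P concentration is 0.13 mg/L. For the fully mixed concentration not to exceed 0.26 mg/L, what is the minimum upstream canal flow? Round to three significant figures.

999 L/s

Set C_mix = 0.26: (Q·0.1300 + 99.10·1.570) / (Q + 99.10) = 0.26
→ Q = 99.10·(1.570 − 0.26)/(0.26 − 0.1300) = 998.6 L/s.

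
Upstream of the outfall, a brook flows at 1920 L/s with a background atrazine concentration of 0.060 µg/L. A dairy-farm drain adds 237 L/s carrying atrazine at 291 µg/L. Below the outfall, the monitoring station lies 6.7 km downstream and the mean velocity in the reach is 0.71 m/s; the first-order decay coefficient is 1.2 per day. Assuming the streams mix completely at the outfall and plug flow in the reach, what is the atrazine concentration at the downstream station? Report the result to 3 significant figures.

28.1 µg/L

Conservation of mass: C = (1920·0.06000 + 237.0·291.0) / 2157 = 69080/2157 = 32.03 µg/L.
Travel time t = 6.7·1000 / 0.71 = 9437 s = 2.621 h.
After decay, C = 32.03 × e^(−kt) = 32.03 × 0.8772 = 28.09 µg/L.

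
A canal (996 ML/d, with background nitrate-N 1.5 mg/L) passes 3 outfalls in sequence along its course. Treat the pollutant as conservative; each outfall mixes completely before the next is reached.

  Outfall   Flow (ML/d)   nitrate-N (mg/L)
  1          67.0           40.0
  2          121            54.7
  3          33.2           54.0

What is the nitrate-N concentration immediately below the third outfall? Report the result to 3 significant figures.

10.3 mg/L

After outfall 1: Q = 996.0 + 67.00 = 1063 ML/d; C = (996.0·1.500 + 67.00·40.00)/1063 = 3.927 mg/L.
After outfall 2: Q = 1063 + 121.0 = 1184 ML/d; C = (1063·3.927 + 121.0·54.70)/1184 = 9.115 mg/L.
After outfall 3: Q = 1184 + 33.20 = 1217 ML/d; C = (1184·9.115 + 33.20·54.00)/1217 = 10.34 mg/L.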